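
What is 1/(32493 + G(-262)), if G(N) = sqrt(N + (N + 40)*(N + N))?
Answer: 32493/1055678983 - sqrt(116066)/1055678983 ≈ 3.0457e-5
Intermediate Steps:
G(N) = sqrt(N + 2*N*(40 + N)) (G(N) = sqrt(N + (40 + N)*(2*N)) = sqrt(N + 2*N*(40 + N)))
1/(32493 + G(-262)) = 1/(32493 + sqrt(-262*(81 + 2*(-262)))) = 1/(32493 + sqrt(-262*(81 - 524))) = 1/(32493 + sqrt(-262*(-443))) = 1/(32493 + sqrt(116066))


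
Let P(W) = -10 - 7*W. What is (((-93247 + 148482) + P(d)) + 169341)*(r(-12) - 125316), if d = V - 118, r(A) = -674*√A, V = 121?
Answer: -28139081220 - 302686660*I*√3 ≈ -2.8139e+10 - 5.2427e+8*I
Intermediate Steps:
d = 3 (d = 121 - 118 = 3)
(((-93247 + 148482) + P(d)) + 169341)*(r(-12) - 125316) = (((-93247 + 148482) + (-10 - 7*3)) + 169341)*(-1348*I*√3 - 125316) = ((55235 + (-10 - 21)) + 169341)*(-1348*I*√3 - 125316) = ((55235 - 31) + 169341)*(-1348*I*√3 - 125316) = (55204 + 169341)*(-125316 - 1348*I*√3) = 224545*(-125316 - 1348*I*√3) = -28139081220 - 302686660*I*√3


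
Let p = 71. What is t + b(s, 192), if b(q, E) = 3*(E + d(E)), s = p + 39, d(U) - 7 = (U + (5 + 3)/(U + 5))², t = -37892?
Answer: 2846399017/38809 ≈ 73344.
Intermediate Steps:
d(U) = 7 + (U + 8/(5 + U))² (d(U) = 7 + (U + (5 + 3)/(U + 5))² = 7 + (U + 8/(5 + U))²)
s = 110 (s = 71 + 39 = 110)
b(q, E) = 21 + 3*E + 3*(8 + E² + 5*E)²/(5 + E)² (b(q, E) = 3*(E + (7 + (8 + E² + 5*E)²/(5 + E)²)) = 3*(7 + E + (8 + E² + 5*E)²/(5 + E)²) = 21 + 3*E + 3*(8 + E² + 5*E)²/(5 + E)²)
t + b(s, 192) = -37892 + 3*(239 + 192⁴ + 11*192³ + 58*192² + 175*192)/(25 + 192² + 10*192) = -37892 + 3*(239 + 1358954496 + 11*7077888 + 58*36864 + 33600)/(25 + 36864 + 1920) = -37892 + 3*(239 + 1358954496 + 77856768 + 2138112 + 33600)/38809 = -37892 + 3*(1/38809)*1438983215 = -37892 + 4316949645/38809 = 2846399017/38809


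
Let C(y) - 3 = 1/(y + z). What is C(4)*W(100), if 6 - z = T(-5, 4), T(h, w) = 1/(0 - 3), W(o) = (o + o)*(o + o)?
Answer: 3840000/31 ≈ 1.2387e+5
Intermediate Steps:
W(o) = 4*o**2 (W(o) = (2*o)*(2*o) = 4*o**2)
T(h, w) = -1/3 (T(h, w) = 1/(-3) = -1/3)
z = 19/3 (z = 6 - 1*(-1/3) = 6 + 1/3 = 19/3 ≈ 6.3333)
C(y) = 3 + 1/(19/3 + y) (C(y) = 3 + 1/(y + 19/3) = 3 + 1/(19/3 + y))
C(4)*W(100) = (3*(20 + 3*4)/(19 + 3*4))*(4*100**2) = (3*(20 + 12)/(19 + 12))*(4*10000) = (3*32/31)*40000 = (3*(1/31)*32)*40000 = (96/31)*40000 = 3840000/31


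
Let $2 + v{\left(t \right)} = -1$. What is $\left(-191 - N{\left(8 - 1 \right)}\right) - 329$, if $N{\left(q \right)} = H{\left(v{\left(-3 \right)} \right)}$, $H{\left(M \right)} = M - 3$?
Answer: $-514$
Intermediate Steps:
$v{\left(t \right)} = -3$ ($v{\left(t \right)} = -2 - 1 = -3$)
$H{\left(M \right)} = -3 + M$ ($H{\left(M \right)} = M - 3 = -3 + M$)
$N{\left(q \right)} = -6$ ($N{\left(q \right)} = -3 - 3 = -6$)
$\left(-191 - N{\left(8 - 1 \right)}\right) - 329 = \left(-191 - -6\right) - 329 = \left(-191 + 6\right) - 329 = -185 - 329 = -514$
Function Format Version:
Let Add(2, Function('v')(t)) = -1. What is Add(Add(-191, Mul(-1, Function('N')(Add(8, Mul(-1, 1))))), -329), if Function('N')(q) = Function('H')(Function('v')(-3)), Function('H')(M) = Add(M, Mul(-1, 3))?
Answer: -514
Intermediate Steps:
Function('v')(t) = -3 (Function('v')(t) = Add(-2, -1) = -3)
Function('H')(M) = Add(-3, M) (Function('H')(M) = Add(M, -3) = Add(-3, M))
Function('N')(q) = -6 (Function('N')(q) = Add(-3, -3) = -6)
Add(Add(-191, Mul(-1, Function('N')(Add(8, Mul(-1, 1))))), -329) = Add(Add(-191, Mul(-1, -6)), -329) = Add(Add(-191, 6), -329) = Add(-185, -329) = -514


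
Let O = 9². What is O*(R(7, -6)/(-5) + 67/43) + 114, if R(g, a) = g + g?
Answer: 2883/215 ≈ 13.409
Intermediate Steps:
R(g, a) = 2*g
O = 81
O*(R(7, -6)/(-5) + 67/43) + 114 = 81*((2*7)/(-5) + 67/43) + 114 = 81*(14*(-⅕) + 67*(1/43)) + 114 = 81*(-14/5 + 67/43) + 114 = 81*(-267/215) + 114 = -21627/215 + 114 = 2883/215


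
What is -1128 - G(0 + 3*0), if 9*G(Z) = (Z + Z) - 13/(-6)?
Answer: -60925/54 ≈ -1128.2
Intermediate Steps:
G(Z) = 13/54 + 2*Z/9 (G(Z) = ((Z + Z) - 13/(-6))/9 = (2*Z - 13*(-⅙))/9 = (2*Z + 13/6)/9 = (13/6 + 2*Z)/9 = 13/54 + 2*Z/9)
-1128 - G(0 + 3*0) = -1128 - (13/54 + 2*(0 + 3*0)/9) = -1128 - (13/54 + 2*(0 + 0)/9) = -1128 - (13/54 + (2/9)*0) = -1128 - (13/54 + 0) = -1128 - 1*13/54 = -1128 - 13/54 = -60925/54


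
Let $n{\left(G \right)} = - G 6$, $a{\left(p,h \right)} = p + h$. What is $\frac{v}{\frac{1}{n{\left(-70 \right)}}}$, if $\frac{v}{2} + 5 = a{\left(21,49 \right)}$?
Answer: $54600$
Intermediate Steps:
$a{\left(p,h \right)} = h + p$
$n{\left(G \right)} = - 6 G$
$v = 130$ ($v = -10 + 2 \left(49 + 21\right) = -10 + 2 \cdot 70 = -10 + 140 = 130$)
$\frac{v}{\frac{1}{n{\left(-70 \right)}}} = \frac{130}{\frac{1}{\left(-6\right) \left(-70\right)}} = \frac{130}{\frac{1}{420}} = 130 \frac{1}{\frac{1}{420}} = 130 \cdot 420 = 54600$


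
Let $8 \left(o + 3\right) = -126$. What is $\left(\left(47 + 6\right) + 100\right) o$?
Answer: $- \frac{11475}{4} \approx -2868.8$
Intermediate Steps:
$o = - \frac{75}{4}$ ($o = -3 + \frac{1}{8} \left(-126\right) = -3 - \frac{63}{4} = - \frac{75}{4} \approx -18.75$)
$\left(\left(47 + 6\right) + 100\right) o = \left(\left(47 + 6\right) + 100\right) \left(- \frac{75}{4}\right) = \left(53 + 100\right) \left(- \frac{75}{4}\right) = 153 \left(- \frac{75}{4}\right) = - \frac{11475}{4}$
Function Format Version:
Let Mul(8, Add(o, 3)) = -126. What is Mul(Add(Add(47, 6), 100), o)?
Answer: Rational(-11475, 4) ≈ -2868.8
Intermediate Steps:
o = Rational(-75, 4) (o = Add(-3, Mul(Rational(1, 8), -126)) = Add(-3, Rational(-63, 4)) = Rational(-75, 4) ≈ -18.750)
Mul(Add(Add(47, 6), 100), o) = Mul(Add(Add(47, 6), 100), Rational(-75, 4)) = Mul(Add(53, 100), Rational(-75, 4)) = Mul(153, Rational(-75, 4)) = Rational(-11475, 4)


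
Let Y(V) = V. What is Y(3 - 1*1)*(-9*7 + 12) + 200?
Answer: 98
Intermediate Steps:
Y(3 - 1*1)*(-9*7 + 12) + 200 = (3 - 1*1)*(-9*7 + 12) + 200 = (3 - 1)*(-63 + 12) + 200 = 2*(-51) + 200 = -102 + 200 = 98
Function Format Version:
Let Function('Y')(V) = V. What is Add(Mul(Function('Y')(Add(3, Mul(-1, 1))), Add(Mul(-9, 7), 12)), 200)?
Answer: 98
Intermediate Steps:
Add(Mul(Function('Y')(Add(3, Mul(-1, 1))), Add(Mul(-9, 7), 12)), 200) = Add(Mul(Add(3, Mul(-1, 1)), Add(Mul(-9, 7), 12)), 200) = Add(Mul(Add(3, -1), Add(-63, 12)), 200) = Add(Mul(2, -51), 200) = Add(-102, 200) = 98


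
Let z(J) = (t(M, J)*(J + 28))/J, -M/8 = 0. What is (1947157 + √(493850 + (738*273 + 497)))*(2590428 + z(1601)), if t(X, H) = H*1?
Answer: 5047141931949 + 2592057*√695821 ≈ 5.0493e+12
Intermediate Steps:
M = 0 (M = -8*0 = 0)
t(X, H) = H
z(J) = 28 + J (z(J) = (J*(J + 28))/J = (J*(28 + J))/J = 28 + J)
(1947157 + √(493850 + (738*273 + 497)))*(2590428 + z(1601)) = (1947157 + √(493850 + (738*273 + 497)))*(2590428 + (28 + 1601)) = (1947157 + √(493850 + (201474 + 497)))*(2590428 + 1629) = (1947157 + √(493850 + 201971))*2592057 = (1947157 + √695821)*2592057 = 5047141931949 + 2592057*√695821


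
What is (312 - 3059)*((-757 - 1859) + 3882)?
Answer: -3477702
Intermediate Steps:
(312 - 3059)*((-757 - 1859) + 3882) = -2747*(-2616 + 3882) = -2747*1266 = -3477702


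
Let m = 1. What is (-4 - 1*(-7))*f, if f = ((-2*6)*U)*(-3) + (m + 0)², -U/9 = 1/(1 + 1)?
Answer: -483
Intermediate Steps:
U = -9/2 (U = -9/(1 + 1) = -9/2 ≈ -4.5000)
f = -161 (f = (-2*6*(-9/2))*(-3) + (1 + 0)² = -12*(-9/2)*(-3) + 1² = 54*(-3) + 1 = -162 + 1 = -161)
(-4 - 1*(-7))*f = (-4 - 1*(-7))*(-161) = (-4 + 7)*(-161) = 3*(-161) = -483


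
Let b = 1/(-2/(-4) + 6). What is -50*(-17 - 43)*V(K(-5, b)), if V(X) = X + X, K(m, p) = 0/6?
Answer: 0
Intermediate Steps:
b = 2/13 (b = 1/(-2*(-1/4) + 6) = 1/(1/2 + 6) = 1/(13/2) = 2/13 ≈ 0.15385)
K(m, p) = 0 (K(m, p) = 0*(1/6) = 0)
V(X) = 2*X
-50*(-17 - 43)*V(K(-5, b)) = -50*(-17 - 43)*2*0 = -(-3000)*0 = -50*0 = 0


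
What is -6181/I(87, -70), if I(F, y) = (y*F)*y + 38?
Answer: -6181/426338 ≈ -0.014498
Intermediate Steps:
I(F, y) = 38 + F*y² (I(F, y) = (F*y)*y + 38 = F*y² + 38 = 38 + F*y²)
-6181/I(87, -70) = -6181/(38 + 87*(-70)²) = -6181/(38 + 87*4900) = -6181/(38 + 426300) = -6181/426338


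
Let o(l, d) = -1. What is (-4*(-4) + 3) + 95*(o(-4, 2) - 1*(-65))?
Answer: 6099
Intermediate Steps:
(-4*(-4) + 3) + 95*(o(-4, 2) - 1*(-65)) = (-4*(-4) + 3) + 95*(-1 - 1*(-65)) = (16 + 3) + 95*(-1 + 65) = 19 + 95*64 = 19 + 6080 = 6099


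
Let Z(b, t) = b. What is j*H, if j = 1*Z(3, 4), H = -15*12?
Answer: -540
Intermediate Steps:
H = -180
j = 3 (j = 1*3 = 3)
j*H = 3*(-180) = -540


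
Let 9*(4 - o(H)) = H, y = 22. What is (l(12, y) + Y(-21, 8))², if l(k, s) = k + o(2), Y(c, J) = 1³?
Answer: 22801/81 ≈ 281.49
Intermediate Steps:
Y(c, J) = 1
o(H) = 4 - H/9
l(k, s) = 34/9 + k (l(k, s) = k + (4 - ⅑*2) = k + (4 - 2/9) = k + 34/9 = 34/9 + k)
(l(12, y) + Y(-21, 8))² = ((34/9 + 12) + 1)² = (142/9 + 1)² = (151/9)² = 22801/81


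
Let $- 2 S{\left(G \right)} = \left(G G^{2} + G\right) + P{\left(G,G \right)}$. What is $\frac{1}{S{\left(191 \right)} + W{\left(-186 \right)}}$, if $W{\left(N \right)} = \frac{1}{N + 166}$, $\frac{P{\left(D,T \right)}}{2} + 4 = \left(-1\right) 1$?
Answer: $- \frac{20}{69680521} \approx -2.8702 \cdot 10^{-7}$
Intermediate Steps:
$P{\left(D,T \right)} = -10$ ($P{\left(D,T \right)} = -8 + 2 \left(\left(-1\right) 1\right) = -8 + 2 \left(-1\right) = -8 - 2 = -10$)
$S{\left(G \right)} = 5 - \frac{G}{2} - \frac{G^{3}}{2}$ ($S{\left(G \right)} = - \frac{\left(G G^{2} + G\right) - 10}{2} = - \frac{\left(G^{3} + G\right) - 10}{2} = - \frac{\left(G + G^{3}\right) - 10}{2} = - \frac{-10 + G + G^{3}}{2} = 5 - \frac{G}{2} - \frac{G^{3}}{2}$)
$W{\left(N \right)} = \frac{1}{166 + N}$
$\frac{1}{S{\left(191 \right)} + W{\left(-186 \right)}} = \frac{1}{\left(5 - \frac{191}{2} - \frac{191^{3}}{2}\right) + \frac{1}{166 - 186}} = \frac{1}{\left(5 - \frac{191}{2} - \frac{6967871}{2}\right) + \frac{1}{-20}} = \frac{1}{\left(5 - \frac{191}{2} - \frac{6967871}{2}\right) - \frac{1}{20}} = \frac{1}{-3484026 - \frac{1}{20}} = \frac{1}{- \frac{69680521}{20}} = - \frac{20}{69680521}$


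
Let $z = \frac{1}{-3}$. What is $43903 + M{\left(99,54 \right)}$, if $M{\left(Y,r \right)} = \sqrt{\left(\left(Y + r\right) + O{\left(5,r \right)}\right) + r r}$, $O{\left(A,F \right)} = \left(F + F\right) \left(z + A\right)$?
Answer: $43903 + 3 \sqrt{397} \approx 43963.0$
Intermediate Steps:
$z = - \frac{1}{3} \approx -0.33333$
$O{\left(A,F \right)} = 2 F \left(- \frac{1}{3} + A\right)$ ($O{\left(A,F \right)} = \left(F + F\right) \left(- \frac{1}{3} + A\right) = 2 F \left(- \frac{1}{3} + A\right)$)
$M{\left(Y,r \right)} = \sqrt{Y + r^{2} + \frac{31 r}{3}}$ ($M{\left(Y,r \right)} = \sqrt{\left(\left(Y + r\right) + \frac{2 r \left(-1 + 3 \cdot 5\right)}{3}\right) + r r} = \sqrt{\left(\left(Y + r\right) + \frac{2 r \left(-1 + 15\right)}{3}\right) + r^{2}} = \sqrt{\left(\left(Y + r\right) + \frac{2}{3} r 14\right) + r^{2}} = \sqrt{\left(\left(Y + r\right) + \frac{28 r}{3}\right) + r^{2}} = \sqrt{\left(Y + \frac{31 r}{3}\right) + r^{2}} = \sqrt{Y + r^{2} + \frac{31 r}{3}}$)
$43903 + M{\left(99,54 \right)} = 43903 + \frac{\sqrt{9 \cdot 99 + 9 \cdot 54^{2} + 93 \cdot 54}}{3} = 43903 + \frac{\sqrt{891 + 9 \cdot 2916 + 5022}}{3} = 43903 + \frac{\sqrt{891 + 26244 + 5022}}{3} = 43903 + \frac{\sqrt{32157}}{3} = 43903 + \frac{9 \sqrt{397}}{3} = 43903 + 3 \sqrt{397}$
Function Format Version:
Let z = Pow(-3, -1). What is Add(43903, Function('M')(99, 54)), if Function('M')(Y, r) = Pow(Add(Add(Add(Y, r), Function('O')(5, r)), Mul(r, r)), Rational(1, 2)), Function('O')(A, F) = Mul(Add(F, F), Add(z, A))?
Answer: Add(43903, Mul(3, Pow(397, Rational(1, 2)))) ≈ 43963.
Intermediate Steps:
z = Rational(-1, 3) ≈ -0.33333
Function('O')(A, F) = Mul(2, F, Add(Rational(-1, 3), A)) (Function('O')(A, F) = Mul(Add(F, F), Add(Rational(-1, 3), A)) = Mul(Mul(2, F), Add(Rational(-1, 3), A)) = Mul(2, F, Add(Rational(-1, 3), A)))
Function('M')(Y, r) = Pow(Add(Y, Pow(r, 2), Mul(Rational(31, 3), r)), Rational(1, 2)) (Function('M')(Y, r) = Pow(Add(Add(Add(Y, r), Mul(Rational(2, 3), r, Add(-1, Mul(3, 5)))), Mul(r, r)), Rational(1, 2)) = Pow(Add(Add(Add(Y, r), Mul(Rational(2, 3), r, Add(-1, 15))), Pow(r, 2)), Rational(1, 2)) = Pow(Add(Add(Add(Y, r), Mul(Rational(2, 3), r, 14)), Pow(r, 2)), Rational(1, 2)) = Pow(Add(Add(Add(Y, r), Mul(Rational(28, 3), r)), Pow(r, 2)), Rational(1, 2)) = Pow(Add(Add(Y, Mul(Rational(31, 3), r)), Pow(r, 2)), Rational(1, 2)) = Pow(Add(Y, Pow(r, 2), Mul(Rational(31, 3), r)), Rational(1, 2)))
Add(43903, Function('M')(99, 54)) = Add(43903, Mul(Rational(1, 3), Pow(Add(Mul(9, 99), Mul(9, Pow(54, 2)), Mul(93, 54)), Rational(1, 2)))) = Add(43903, Mul(Rational(1, 3), Pow(Add(891, Mul(9, 2916), 5022), Rational(1, 2)))) = Add(43903, Mul(Rational(1, 3), Pow(Add(891, 26244, 5022), Rational(1, 2)))) = Add(43903, Mul(Rational(1, 3), Pow(32157, Rational(1, 2)))) = Add(43903, Mul(Rational(1, 3), Mul(9, Pow(397, Rational(1, 2))))) = Add(43903, Mul(3, Pow(397, Rational(1, 2))))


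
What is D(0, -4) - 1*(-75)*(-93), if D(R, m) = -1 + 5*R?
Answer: -6976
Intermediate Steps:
D(0, -4) - 1*(-75)*(-93) = (-1 + 5*0) - 1*(-75)*(-93) = (-1 + 0) + 75*(-93) = -1 - 6975 = -6976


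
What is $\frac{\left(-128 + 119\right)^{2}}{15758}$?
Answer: $\frac{81}{15758} \approx 0.0051402$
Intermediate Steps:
$\frac{\left(-128 + 119\right)^{2}}{15758} = \left(-9\right)^{2} \cdot \frac{1}{15758} = 81 \cdot \frac{1}{15758} = \frac{81}{15758}$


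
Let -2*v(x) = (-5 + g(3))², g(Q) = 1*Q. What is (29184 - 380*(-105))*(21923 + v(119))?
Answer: 1514390364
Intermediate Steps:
g(Q) = Q
v(x) = -2 (v(x) = -(-5 + 3)²/2 = -½*(-2)² = -½*4 = -2)
(29184 - 380*(-105))*(21923 + v(119)) = (29184 - 380*(-105))*(21923 - 2) = (29184 + 39900)*21921 = 69084*21921 = 1514390364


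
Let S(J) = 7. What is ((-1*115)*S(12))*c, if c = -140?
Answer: 112700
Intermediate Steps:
((-1*115)*S(12))*c = (-1*115*7)*(-140) = -115*7*(-140) = -805*(-140) = 112700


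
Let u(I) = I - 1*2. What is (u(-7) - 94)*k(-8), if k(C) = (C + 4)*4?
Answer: 1648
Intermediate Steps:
u(I) = -2 + I (u(I) = I - 2 = -2 + I)
k(C) = 16 + 4*C (k(C) = (4 + C)*4 = 16 + 4*C)
(u(-7) - 94)*k(-8) = ((-2 - 7) - 94)*(16 + 4*(-8)) = (-9 - 94)*(16 - 32) = -103*(-16) = 1648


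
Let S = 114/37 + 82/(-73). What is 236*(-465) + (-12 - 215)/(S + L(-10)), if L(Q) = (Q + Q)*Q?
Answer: -59862466247/545488 ≈ -1.0974e+5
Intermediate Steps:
L(Q) = 2*Q² (L(Q) = (2*Q)*Q = 2*Q²)
S = 5288/2701 (S = 114*(1/37) + 82*(-1/73) = 114/37 - 82/73 = 5288/2701 ≈ 1.9578)
236*(-465) + (-12 - 215)/(S + L(-10)) = 236*(-465) + (-12 - 215)/(5288/2701 + 2*(-10)²) = -109740 - 227/(5288/2701 + 2*100) = -109740 - 227/(5288/2701 + 200) = -109740 - 227/545488/2701 = -109740 - 227*2701/545488 = -109740 - 613127/545488 = -59862466247/545488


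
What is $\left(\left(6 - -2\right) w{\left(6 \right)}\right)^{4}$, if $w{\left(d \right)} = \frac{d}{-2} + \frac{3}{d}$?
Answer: $160000$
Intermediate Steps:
$w{\left(d \right)} = \frac{3}{d} - \frac{d}{2}$ ($w{\left(d \right)} = d \left(- \frac{1}{2}\right) + \frac{3}{d} = - \frac{d}{2} + \frac{3}{d} = \frac{3}{d} - \frac{d}{2}$)
$\left(\left(6 - -2\right) w{\left(6 \right)}\right)^{4} = \left(\left(6 - -2\right) \left(\frac{3}{6} - 3\right)\right)^{4} = \left(\left(6 + 2\right) \left(3 \cdot \frac{1}{6} - 3\right)\right)^{4} = \left(8 \left(\frac{1}{2} - 3\right)\right)^{4} = \left(8 \left(- \frac{5}{2}\right)\right)^{4} = \left(-20\right)^{4} = 160000$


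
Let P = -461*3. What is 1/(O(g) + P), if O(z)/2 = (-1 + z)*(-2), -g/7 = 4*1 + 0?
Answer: -1/1267 ≈ -0.00078927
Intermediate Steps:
g = -28 (g = -7*(4*1 + 0) = -7*(4 + 0) = -7*4 = -28)
O(z) = 4 - 4*z (O(z) = 2*((-1 + z)*(-2)) = 2*(2 - 2*z) = 4 - 4*z)
P = -1383
1/(O(g) + P) = 1/((4 - 4*(-28)) - 1383) = 1/((4 + 112) - 1383) = 1/(116 - 1383) = 1/(-1267) = -1/1267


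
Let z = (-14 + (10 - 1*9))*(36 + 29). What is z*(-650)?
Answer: 549250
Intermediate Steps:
z = -845 (z = (-14 + (10 - 9))*65 = (-14 + 1)*65 = -13*65 = -845)
z*(-650) = -845*(-650) = 549250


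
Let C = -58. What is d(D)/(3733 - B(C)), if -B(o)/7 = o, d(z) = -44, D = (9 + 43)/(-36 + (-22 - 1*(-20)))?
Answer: -44/3327 ≈ -0.013225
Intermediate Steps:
D = -26/19 (D = 52/(-36 + (-22 + 20)) = 52/(-36 - 2) = 52/(-38) = 52*(-1/38) = -26/19 ≈ -1.3684)
B(o) = -7*o
d(D)/(3733 - B(C)) = -44/(3733 - (-7)*(-58)) = -44/(3733 - 1*406) = -44/(3733 - 406) = -44/3327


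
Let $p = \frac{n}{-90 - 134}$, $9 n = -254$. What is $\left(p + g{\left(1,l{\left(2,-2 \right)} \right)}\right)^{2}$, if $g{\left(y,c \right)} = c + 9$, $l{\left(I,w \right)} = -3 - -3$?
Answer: $\frac{84621601}{1016064} \approx 83.284$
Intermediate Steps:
$l{\left(I,w \right)} = 0$ ($l{\left(I,w \right)} = -3 + 3 = 0$)
$g{\left(y,c \right)} = 9 + c$
$n = - \frac{254}{9}$ ($n = \frac{1}{9} \left(-254\right) = - \frac{254}{9} \approx -28.222$)
$p = \frac{127}{1008}$ ($p = - \frac{254}{9 \left(-90 - 134\right)} = - \frac{254}{9 \left(-224\right)} = \left(- \frac{254}{9}\right) \left(- \frac{1}{224}\right) = \frac{127}{1008} \approx 0.12599$)
$\left(p + g{\left(1,l{\left(2,-2 \right)} \right)}\right)^{2} = \left(\frac{127}{1008} + \left(9 + 0\right)\right)^{2} = \left(\frac{127}{1008} + 9\right)^{2} = \left(\frac{9199}{1008}\right)^{2} = \frac{84621601}{1016064}$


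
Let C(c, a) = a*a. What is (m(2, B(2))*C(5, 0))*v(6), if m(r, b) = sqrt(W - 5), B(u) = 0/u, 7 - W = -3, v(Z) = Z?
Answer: 0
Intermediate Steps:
C(c, a) = a**2
W = 10 (W = 7 - 1*(-3) = 7 + 3 = 10)
B(u) = 0
m(r, b) = sqrt(5) (m(r, b) = sqrt(10 - 5) = sqrt(5))
(m(2, B(2))*C(5, 0))*v(6) = (sqrt(5)*0**2)*6 = (sqrt(5)*0)*6 = 0*6 = 0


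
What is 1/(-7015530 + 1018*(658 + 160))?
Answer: -1/6182806 ≈ -1.6174e-7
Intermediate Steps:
1/(-7015530 + 1018*(658 + 160)) = 1/(-7015530 + 1018*818) = 1/(-7015530 + 832724) = 1/(-6182806) = -1/6182806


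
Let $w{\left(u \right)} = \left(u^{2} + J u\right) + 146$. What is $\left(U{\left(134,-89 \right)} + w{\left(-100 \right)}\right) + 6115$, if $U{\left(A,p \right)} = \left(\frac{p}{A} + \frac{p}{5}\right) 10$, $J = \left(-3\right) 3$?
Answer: $\frac{1137416}{67} \approx 16976.0$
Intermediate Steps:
$J = -9$
$w{\left(u \right)} = 146 + u^{2} - 9 u$ ($w{\left(u \right)} = \left(u^{2} - 9 u\right) + 146 = 146 + u^{2} - 9 u$)
$U{\left(A,p \right)} = 2 p + \frac{10 p}{A}$ ($U{\left(A,p \right)} = \left(\frac{p}{A} + p \frac{1}{5}\right) 10 = \left(\frac{p}{A} + \frac{p}{5}\right) 10 = \left(\frac{p}{5} + \frac{p}{A}\right) 10 = 2 p + \frac{10 p}{A}$)
$\left(U{\left(134,-89 \right)} + w{\left(-100 \right)}\right) + 6115 = \left(2 \left(-89\right) \frac{1}{134} \left(5 + 134\right) + \left(146 + \left(-100\right)^{2} - -900\right)\right) + 6115 = \left(2 \left(-89\right) \frac{1}{134} \cdot 139 + \left(146 + 10000 + 900\right)\right) + 6115 = \left(- \frac{12371}{67} + 11046\right) + 6115 = \frac{727711}{67} + 6115 = \frac{1137416}{67}$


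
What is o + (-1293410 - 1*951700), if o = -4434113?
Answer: -6679223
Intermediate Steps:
o + (-1293410 - 1*951700) = -4434113 + (-1293410 - 1*951700) = -4434113 + (-1293410 - 951700) = -4434113 - 2245110 = -6679223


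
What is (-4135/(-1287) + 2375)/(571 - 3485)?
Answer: -1530380/1875159 ≈ -0.81613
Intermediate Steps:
(-4135/(-1287) + 2375)/(571 - 3485) = (-4135*(-1/1287) + 2375)/(-2914) = (4135/1287 + 2375)*(-1/2914) = (3060760/1287)*(-1/2914) = -1530380/1875159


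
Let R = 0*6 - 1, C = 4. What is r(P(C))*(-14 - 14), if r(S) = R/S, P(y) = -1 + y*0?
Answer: -28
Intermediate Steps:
P(y) = -1 (P(y) = -1 + 0 = -1)
R = -1 (R = 0 - 1 = -1)
r(S) = -1/S
r(P(C))*(-14 - 14) = (-1/(-1))*(-14 - 14) = -1*(-1)*(-28) = 1*(-28) = -28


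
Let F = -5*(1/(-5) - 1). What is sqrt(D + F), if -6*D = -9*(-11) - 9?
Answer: 3*I ≈ 3.0*I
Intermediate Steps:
D = -15 (D = -(-9*(-11) - 9)/6 = -(99 - 9)/6 = -1/6*90 = -15)
F = 6 (F = -5*(-1/5 - 1) = -5*(-6/5) = 6)
sqrt(D + F) = sqrt(-15 + 6) = sqrt(-9) = 3*I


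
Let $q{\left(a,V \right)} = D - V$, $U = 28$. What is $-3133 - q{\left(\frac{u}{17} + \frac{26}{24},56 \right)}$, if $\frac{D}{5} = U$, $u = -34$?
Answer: $-3217$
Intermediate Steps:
$D = 140$ ($D = 5 \cdot 28 = 140$)
$q{\left(a,V \right)} = 140 - V$
$-3133 - q{\left(\frac{u}{17} + \frac{26}{24},56 \right)} = -3133 - \left(140 - 56\right) = -3133 - 84 = -3217$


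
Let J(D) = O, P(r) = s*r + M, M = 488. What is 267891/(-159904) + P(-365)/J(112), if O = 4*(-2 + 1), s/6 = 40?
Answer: 3482121421/159904 ≈ 21776.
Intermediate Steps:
s = 240 (s = 6*40 = 240)
O = -4 (O = 4*(-1) = -4)
P(r) = 488 + 240*r (P(r) = 240*r + 488 = 488 + 240*r)
J(D) = -4
267891/(-159904) + P(-365)/J(112) = 267891/(-159904) + (488 + 240*(-365))/(-4) = 267891*(-1/159904) + (488 - 87600)*(-¼) = -267891/159904 - 87112*(-¼) = -267891/159904 + 21778 = 3482121421/159904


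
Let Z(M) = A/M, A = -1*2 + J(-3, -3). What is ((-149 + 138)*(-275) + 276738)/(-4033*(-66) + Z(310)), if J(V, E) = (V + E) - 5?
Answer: 86726530/82515167 ≈ 1.0510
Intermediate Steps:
J(V, E) = -5 + E + V (J(V, E) = (E + V) - 5 = -5 + E + V)
A = -13 (A = -1*2 + (-5 - 3 - 3) = -2 - 11 = -13)
Z(M) = -13/M
((-149 + 138)*(-275) + 276738)/(-4033*(-66) + Z(310)) = ((-149 + 138)*(-275) + 276738)/(-4033*(-66) - 13/310) = (-11*(-275) + 276738)/(266178 - 13*1/310) = (3025 + 276738)/(266178 - 13/310) = 279763/(82515167/310) = 279763*(310/82515167) = 86726530/82515167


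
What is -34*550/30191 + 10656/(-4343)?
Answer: -402929396/131119513 ≈ -3.0730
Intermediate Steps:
-34*550/30191 + 10656/(-4343) = -18700*1/30191 + 10656*(-1/4343) = -18700/30191 - 10656/4343 = -402929396/131119513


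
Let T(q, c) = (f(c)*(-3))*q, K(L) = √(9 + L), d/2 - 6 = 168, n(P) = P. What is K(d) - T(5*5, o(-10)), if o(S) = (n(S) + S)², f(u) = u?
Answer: 30000 + √357 ≈ 30019.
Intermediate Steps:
d = 348 (d = 12 + 2*168 = 12 + 336 = 348)
o(S) = 4*S² (o(S) = (S + S)² = (2*S)² = 4*S²)
T(q, c) = -3*c*q (T(q, c) = (c*(-3))*q = (-3*c)*q = -3*c*q)
K(d) - T(5*5, o(-10)) = √(9 + 348) - (-3)*4*(-10)²*5*5 = √357 - (-3)*4*100*25 = √357 - (-3)*400*25 = √357 - 1*(-30000) = √357 + 30000 = 30000 + √357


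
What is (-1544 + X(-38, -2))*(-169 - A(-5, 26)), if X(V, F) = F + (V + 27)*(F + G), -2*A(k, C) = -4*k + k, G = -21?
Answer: 417639/2 ≈ 2.0882e+5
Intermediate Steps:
A(k, C) = 3*k/2 (A(k, C) = -(-4*k + k)/2 = -(-3)*k/2 = 3*k/2)
X(V, F) = F + (-21 + F)*(27 + V) (X(V, F) = F + (V + 27)*(F - 21) = F + (27 + V)*(-21 + F) = F + (-21 + F)*(27 + V))
(-1544 + X(-38, -2))*(-169 - A(-5, 26)) = (-1544 + (-567 - 21*(-38) + 28*(-2) - 2*(-38)))*(-169 - 3*(-5)/2) = (-1544 + (-567 + 798 - 56 + 76))*(-169 - 1*(-15/2)) = (-1544 + 251)*(-169 + 15/2) = -1293*(-323/2) = 417639/2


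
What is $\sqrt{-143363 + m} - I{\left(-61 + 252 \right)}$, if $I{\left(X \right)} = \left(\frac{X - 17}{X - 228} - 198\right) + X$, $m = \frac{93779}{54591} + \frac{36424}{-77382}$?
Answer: $\frac{433}{37} + \frac{i \sqrt{7896057317586835817106}}{234686709} \approx 11.703 + 378.63 i$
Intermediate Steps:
$m = \frac{878063999}{704060127}$ ($m = 93779 \cdot \frac{1}{54591} + 36424 \left(- \frac{1}{77382}\right) = \frac{93779}{54591} - \frac{18212}{38691} = \frac{878063999}{704060127} \approx 1.2471$)
$I{\left(X \right)} = -198 + X + \frac{-17 + X}{-228 + X}$ ($I{\left(X \right)} = \left(\frac{-17 + X}{-228 + X} - 198\right) + X = \left(-198 + \frac{-17 + X}{-228 + X}\right) + X = -198 + X + \frac{-17 + X}{-228 + X}$)
$\sqrt{-143363 + m} - I{\left(-61 + 252 \right)} = \sqrt{-143363 + \frac{878063999}{704060127}} - \frac{45127 + \left(-61 + 252\right)^{2} - 425 \left(-61 + 252\right)}{-228 + \left(-61 + 252\right)} = \sqrt{- \frac{100935293923102}{704060127}} - \frac{45127 + 191^{2} - 81175}{-228 + 191} = \frac{i \sqrt{7896057317586835817106}}{234686709} - \frac{45127 + 36481 - 81175}{-37} = \frac{i \sqrt{7896057317586835817106}}{234686709} - \left(- \frac{1}{37}\right) 433 = \frac{i \sqrt{7896057317586835817106}}{234686709} - - \frac{433}{37} = \frac{i \sqrt{7896057317586835817106}}{234686709} + \frac{433}{37} = \frac{433}{37} + \frac{i \sqrt{7896057317586835817106}}{234686709}$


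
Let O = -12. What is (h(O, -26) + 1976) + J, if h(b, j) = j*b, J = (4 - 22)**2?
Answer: 2612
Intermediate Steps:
J = 324 (J = (-18)**2 = 324)
h(b, j) = b*j
(h(O, -26) + 1976) + J = (-12*(-26) + 1976) + 324 = (312 + 1976) + 324 = 2288 + 324 = 2612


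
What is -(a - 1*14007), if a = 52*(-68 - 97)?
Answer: 22587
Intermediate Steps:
a = -8580 (a = 52*(-165) = -8580)
-(a - 1*14007) = -(-8580 - 1*14007) = -(-8580 - 14007) = -1*(-22587) = 22587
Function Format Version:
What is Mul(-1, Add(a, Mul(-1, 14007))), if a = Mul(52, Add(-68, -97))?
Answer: 22587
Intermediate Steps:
a = -8580 (a = Mul(52, -165) = -8580)
Mul(-1, Add(a, Mul(-1, 14007))) = Mul(-1, Add(-8580, Mul(-1, 14007))) = Mul(-1, Add(-8580, -14007)) = Mul(-1, -22587) = 22587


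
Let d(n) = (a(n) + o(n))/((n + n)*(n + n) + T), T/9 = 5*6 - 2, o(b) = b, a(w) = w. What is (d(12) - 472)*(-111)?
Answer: 1204942/23 ≈ 52389.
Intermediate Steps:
T = 252 (T = 9*(5*6 - 2) = 9*(30 - 2) = 9*28 = 252)
d(n) = 2*n/(252 + 4*n²) (d(n) = (n + n)/((n + n)*(n + n) + 252) = (2*n)/((2*n)*(2*n) + 252) = (2*n)/(4*n² + 252) = (2*n)/(252 + 4*n²) = 2*n/(252 + 4*n²))
(d(12) - 472)*(-111) = ((½)*12/(63 + 12²) - 472)*(-111) = ((½)*12/(63 + 144) - 472)*(-111) = ((½)*12/207 - 472)*(-111) = ((½)*12*(1/207) - 472)*(-111) = (2/69 - 472)*(-111) = -32566/69*(-111) = 1204942/23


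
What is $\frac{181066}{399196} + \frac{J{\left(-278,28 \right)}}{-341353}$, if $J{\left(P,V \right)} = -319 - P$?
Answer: $\frac{30911894667}{68133376094} \approx 0.4537$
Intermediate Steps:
$\frac{181066}{399196} + \frac{J{\left(-278,28 \right)}}{-341353} = \frac{181066}{399196} + \frac{-319 - -278}{-341353} = 181066 \cdot \frac{1}{399196} + \left(-319 + 278\right) \left(- \frac{1}{341353}\right) = \frac{90533}{199598} - - \frac{41}{341353} = \frac{90533}{199598} + \frac{41}{341353} = \frac{30911894667}{68133376094}$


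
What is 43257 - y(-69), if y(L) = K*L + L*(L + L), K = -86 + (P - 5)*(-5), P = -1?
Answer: 29871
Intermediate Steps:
K = -56 (K = -86 + (-1 - 5)*(-5) = -86 - 6*(-5) = -86 + 30 = -56)
y(L) = -56*L + 2*L**2 (y(L) = -56*L + L*(L + L) = -56*L + L*(2*L) = -56*L + 2*L**2)
43257 - y(-69) = 43257 - 2*(-69)*(-28 - 69) = 43257 - 2*(-69)*(-97) = 43257 - 1*13386 = 43257 - 13386 = 29871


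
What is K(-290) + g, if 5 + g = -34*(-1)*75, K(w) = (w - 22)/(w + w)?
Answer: 369103/145 ≈ 2545.5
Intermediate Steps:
K(w) = (-22 + w)/(2*w) (K(w) = (-22 + w)/((2*w)) = (-22 + w)*(1/(2*w)) = (-22 + w)/(2*w))
g = 2545 (g = -5 - 34*(-1)*75 = -5 + 34*75 = -5 + 2550 = 2545)
K(-290) + g = (½)*(-22 - 290)/(-290) + 2545 = (½)*(-1/290)*(-312) + 2545 = 78/145 + 2545 = 369103/145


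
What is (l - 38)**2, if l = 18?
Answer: 400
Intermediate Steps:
(l - 38)**2 = (18 - 38)**2 = (-20)**2 = 400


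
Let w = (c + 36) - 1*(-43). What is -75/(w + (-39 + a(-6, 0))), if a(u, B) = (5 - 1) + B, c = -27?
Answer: -75/17 ≈ -4.4118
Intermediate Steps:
a(u, B) = 4 + B
w = 52 (w = (-27 + 36) - 1*(-43) = 9 + 43 = 52)
-75/(w + (-39 + a(-6, 0))) = -75/(52 + (-39 + (4 + 0))) = -75/(52 + (-39 + 4)) = -75/(52 - 35) = -75/17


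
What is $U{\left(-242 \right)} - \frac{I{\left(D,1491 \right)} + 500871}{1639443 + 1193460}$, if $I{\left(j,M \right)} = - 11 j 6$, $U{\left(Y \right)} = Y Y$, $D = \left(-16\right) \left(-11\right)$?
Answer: $\frac{55301880679}{944301} \approx 58564.0$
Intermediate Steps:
$D = 176$
$U{\left(Y \right)} = Y^{2}$
$I{\left(j,M \right)} = - 66 j$
$U{\left(-242 \right)} - \frac{I{\left(D,1491 \right)} + 500871}{1639443 + 1193460} = \left(-242\right)^{2} - \frac{\left(-66\right) 176 + 500871}{1639443 + 1193460} = 58564 - \frac{-11616 + 500871}{2832903} = 58564 - 489255 \cdot \frac{1}{2832903} = 58564 - \frac{163085}{944301} = \frac{55301880679}{944301}$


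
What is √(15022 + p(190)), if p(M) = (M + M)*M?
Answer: √87222 ≈ 295.33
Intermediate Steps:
p(M) = 2*M² (p(M) = (2*M)*M = 2*M²)
√(15022 + p(190)) = √(15022 + 2*190²) = √(15022 + 2*36100) = √(15022 + 72200) = √87222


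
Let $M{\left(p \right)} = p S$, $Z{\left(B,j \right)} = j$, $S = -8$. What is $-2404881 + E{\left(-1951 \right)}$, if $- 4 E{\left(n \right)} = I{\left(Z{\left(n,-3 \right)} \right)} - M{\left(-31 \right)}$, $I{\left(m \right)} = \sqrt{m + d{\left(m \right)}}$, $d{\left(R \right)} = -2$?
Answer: $-2404819 - \frac{i \sqrt{5}}{4} \approx -2.4048 \cdot 10^{6} - 0.55902 i$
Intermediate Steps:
$I{\left(m \right)} = \sqrt{-2 + m}$ ($I{\left(m \right)} = \sqrt{m - 2} = \sqrt{-2 + m}$)
$M{\left(p \right)} = - 8 p$ ($M{\left(p \right)} = p \left(-8\right) = - 8 p$)
$E{\left(n \right)} = 62 - \frac{i \sqrt{5}}{4}$ ($E{\left(n \right)} = - \frac{\sqrt{-2 - 3} - \left(-8\right) \left(-31\right)}{4} = - \frac{\sqrt{-5} - 248}{4} = - \frac{i \sqrt{5} - 248}{4} = - \frac{-248 + i \sqrt{5}}{4} = 62 - \frac{i \sqrt{5}}{4}$)
$-2404881 + E{\left(-1951 \right)} = -2404881 + \left(62 - \frac{i \sqrt{5}}{4}\right) = -2404819 - \frac{i \sqrt{5}}{4}$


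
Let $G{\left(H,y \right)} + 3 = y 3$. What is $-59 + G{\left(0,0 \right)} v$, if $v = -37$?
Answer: $52$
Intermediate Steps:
$G{\left(H,y \right)} = -3 + 3 y$ ($G{\left(H,y \right)} = -3 + y 3 = -3 + 3 y$)
$-59 + G{\left(0,0 \right)} v = -59 + \left(-3 + 3 \cdot 0\right) \left(-37\right) = -59 + \left(-3 + 0\right) \left(-37\right) = -59 - -111 = -59 + 111 = 52$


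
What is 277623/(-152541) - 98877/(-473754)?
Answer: -187507585/116371834 ≈ -1.6113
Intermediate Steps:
277623/(-152541) - 98877/(-473754) = 277623*(-1/152541) - 98877*(-1/473754) = -30847/16949 + 1433/6866 = -187507585/116371834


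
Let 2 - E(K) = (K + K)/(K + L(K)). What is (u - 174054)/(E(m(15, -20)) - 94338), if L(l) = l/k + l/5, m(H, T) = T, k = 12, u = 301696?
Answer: -4914217/3631996 ≈ -1.3530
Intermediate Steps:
L(l) = 17*l/60 (L(l) = l/12 + l/5 = 17*l/60)
E(K) = 34/77 (E(K) = 2 - (K + K)/(K + 17*K/60) = 2 - 2*K/(77*K/60) = 2 - 2*K*60/(77*K) = 2 - 1*120/77 = 2 - 120/77 = 34/77)
(u - 174054)/(E(m(15, -20)) - 94338) = (301696 - 174054)/(34/77 - 94338) = 127642/(-7263992/77) = 127642*(-77/7263992) = -4914217/3631996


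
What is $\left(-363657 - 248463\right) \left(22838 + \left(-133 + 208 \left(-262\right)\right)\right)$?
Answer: $19459906920$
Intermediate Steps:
$\left(-363657 - 248463\right) \left(22838 + \left(-133 + 208 \left(-262\right)\right)\right) = - 612120 \left(22838 - 54629\right) = \left(-612120\right) \left(-31791\right) = 19459906920$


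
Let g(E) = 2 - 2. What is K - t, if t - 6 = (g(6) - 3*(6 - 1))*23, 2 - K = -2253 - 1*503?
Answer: 3097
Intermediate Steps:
g(E) = 0
K = 2758 (K = 2 - (-2253 - 1*503) = 2 - (-2253 - 503) = 2 - 1*(-2756) = 2 + 2756 = 2758)
t = -339 (t = 6 + (0 - 3*(6 - 1))*23 = 6 + (0 - 3*5)*23 = 6 + (0 - 15)*23 = 6 - 15*23 = 6 - 345 = -339)
K - t = 2758 - 1*(-339) = 2758 + 339 = 3097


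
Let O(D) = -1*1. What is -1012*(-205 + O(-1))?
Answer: 208472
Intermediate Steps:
O(D) = -1
-1012*(-205 + O(-1)) = -1012*(-205 - 1) = -1012*(-206) = 208472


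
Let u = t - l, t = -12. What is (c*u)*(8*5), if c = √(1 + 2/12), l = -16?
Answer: 80*√42/3 ≈ 172.82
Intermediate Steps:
u = 4 (u = -12 - 1*(-16) = -12 + 16 = 4)
c = √42/6 (c = √(1 + 2*(1/12)) = √(1 + ⅙) = √(7/6) = √42/6 ≈ 1.0801)
(c*u)*(8*5) = ((√42/6)*4)*(8*5) = (2*√42/3)*40 = 80*√42/3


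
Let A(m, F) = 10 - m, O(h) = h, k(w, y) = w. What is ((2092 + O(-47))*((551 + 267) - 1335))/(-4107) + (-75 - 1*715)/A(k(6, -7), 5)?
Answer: 492265/8214 ≈ 59.930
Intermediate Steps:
((2092 + O(-47))*((551 + 267) - 1335))/(-4107) + (-75 - 1*715)/A(k(6, -7), 5) = ((2092 - 47)*((551 + 267) - 1335))/(-4107) + (-75 - 1*715)/(10 - 1*6) = (2045*(818 - 1335))*(-1/4107) + (-75 - 715)/(10 - 6) = (2045*(-517))*(-1/4107) - 790/4 = -1057265*(-1/4107) - 790*1/4 = 1057265/4107 - 395/2 = 492265/8214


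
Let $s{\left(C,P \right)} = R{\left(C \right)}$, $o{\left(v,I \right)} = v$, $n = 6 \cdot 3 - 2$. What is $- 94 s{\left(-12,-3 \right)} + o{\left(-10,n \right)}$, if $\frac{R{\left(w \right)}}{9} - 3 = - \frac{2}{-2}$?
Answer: $-3394$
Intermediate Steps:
$n = 16$ ($n = 18 - 2 = 16$)
$R{\left(w \right)} = 36$ ($R{\left(w \right)} = 27 + 9 \left(- \frac{2}{-2}\right) = 27 + 9 \left(\left(-2\right) \left(- \frac{1}{2}\right)\right) = 27 + 9 \cdot 1 = 27 + 9 = 36$)
$s{\left(C,P \right)} = 36$
$- 94 s{\left(-12,-3 \right)} + o{\left(-10,n \right)} = \left(-94\right) 36 - 10 = -3384 - 10 = -3394$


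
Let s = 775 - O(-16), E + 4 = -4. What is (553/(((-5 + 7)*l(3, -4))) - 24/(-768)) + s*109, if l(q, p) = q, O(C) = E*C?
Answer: 6779059/96 ≈ 70615.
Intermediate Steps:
E = -8 (E = -4 - 4 = -8)
O(C) = -8*C
s = 647 (s = 775 - (-8)*(-16) = 775 - 1*128 = 775 - 128 = 647)
(553/(((-5 + 7)*l(3, -4))) - 24/(-768)) + s*109 = (553/(((-5 + 7)*3)) - 24/(-768)) + 647*109 = (553/((2*3)) - 24*(-1/768)) + 70523 = (553/6 + 1/32) + 70523 = 8851/96 + 70523 = 6779059/96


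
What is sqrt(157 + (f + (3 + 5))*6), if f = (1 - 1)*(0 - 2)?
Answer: sqrt(205) ≈ 14.318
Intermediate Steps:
f = 0 (f = 0*(-2) = 0)
sqrt(157 + (f + (3 + 5))*6) = sqrt(157 + (0 + (3 + 5))*6) = sqrt(157 + (0 + 8)*6) = sqrt(157 + 8*6) = sqrt(157 + 48) = sqrt(205)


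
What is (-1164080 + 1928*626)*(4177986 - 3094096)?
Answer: 46442518720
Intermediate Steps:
(-1164080 + 1928*626)*(4177986 - 3094096) = (-1164080 + 1206928)*1083890 = 42848*1083890 = 46442518720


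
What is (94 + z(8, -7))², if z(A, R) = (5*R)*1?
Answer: 3481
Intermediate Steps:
z(A, R) = 5*R
(94 + z(8, -7))² = (94 + 5*(-7))² = (94 - 35)² = 59² = 3481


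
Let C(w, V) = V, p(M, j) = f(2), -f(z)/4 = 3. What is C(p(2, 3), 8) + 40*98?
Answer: 3928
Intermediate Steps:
f(z) = -12 (f(z) = -4*3 = -12)
p(M, j) = -12
C(p(2, 3), 8) + 40*98 = 8 + 40*98 = 8 + 3920 = 3928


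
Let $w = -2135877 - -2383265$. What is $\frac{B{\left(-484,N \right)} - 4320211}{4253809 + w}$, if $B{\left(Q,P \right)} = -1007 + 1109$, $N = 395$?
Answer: $- \frac{4320109}{4501197} \approx -0.95977$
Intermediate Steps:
$B{\left(Q,P \right)} = 102$
$w = 247388$ ($w = -2135877 + 2383265 = 247388$)
$\frac{B{\left(-484,N \right)} - 4320211}{4253809 + w} = \frac{102 - 4320211}{4253809 + 247388} = - \frac{4320109}{4501197}$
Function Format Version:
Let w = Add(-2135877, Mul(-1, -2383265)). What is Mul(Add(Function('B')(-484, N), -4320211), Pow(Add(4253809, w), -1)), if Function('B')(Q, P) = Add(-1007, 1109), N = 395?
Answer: Rational(-4320109, 4501197) ≈ -0.95977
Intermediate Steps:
Function('B')(Q, P) = 102
w = 247388 (w = Add(-2135877, 2383265) = 247388)
Mul(Add(Function('B')(-484, N), -4320211), Pow(Add(4253809, w), -1)) = Mul(Add(102, -4320211), Pow(Add(4253809, 247388), -1)) = Mul(-4320109, Pow(4501197, -1)) = Mul(-4320109, Rational(1, 4501197)) = Rational(-4320109, 4501197)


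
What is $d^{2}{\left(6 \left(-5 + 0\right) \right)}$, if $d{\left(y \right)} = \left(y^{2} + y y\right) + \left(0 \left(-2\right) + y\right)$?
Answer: $3132900$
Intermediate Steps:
$d{\left(y \right)} = y + 2 y^{2}$ ($d{\left(y \right)} = \left(y^{2} + y^{2}\right) + \left(0 + y\right) = 2 y^{2} + y = y + 2 y^{2}$)
$d^{2}{\left(6 \left(-5 + 0\right) \right)} = \left(6 \left(-5 + 0\right) \left(1 + 2 \cdot 6 \left(-5 + 0\right)\right)\right)^{2} = \left(6 \left(-5\right) \left(1 + 2 \cdot 6 \left(-5\right)\right)\right)^{2} = \left(- 30 \left(1 + 2 \left(-30\right)\right)\right)^{2} = \left(- 30 \left(1 - 60\right)\right)^{2} = \left(\left(-30\right) \left(-59\right)\right)^{2} = 1770^{2} = 3132900$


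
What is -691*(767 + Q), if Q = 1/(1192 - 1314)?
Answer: -64658943/122 ≈ -5.2999e+5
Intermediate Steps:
Q = -1/122 (Q = 1/(-122) = -1/122 ≈ -0.0081967)
-691*(767 + Q) = -691*(767 - 1/122) = -691*93573/122 = -64658943/122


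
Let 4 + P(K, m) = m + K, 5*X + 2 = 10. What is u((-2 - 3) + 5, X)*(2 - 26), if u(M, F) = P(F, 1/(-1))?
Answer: 408/5 ≈ 81.600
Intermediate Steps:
X = 8/5 (X = -⅖ + (⅕)*10 = -⅖ + 2 = 8/5 ≈ 1.6000)
P(K, m) = -4 + K + m (P(K, m) = -4 + (m + K) = -4 + (K + m) = -4 + K + m)
u(M, F) = -5 + F (u(M, F) = -4 + F + 1/(-1) = -4 + F - 1 = -5 + F)
u((-2 - 3) + 5, X)*(2 - 26) = (-5 + 8/5)*(2 - 26) = -17/5*(-24) = 408/5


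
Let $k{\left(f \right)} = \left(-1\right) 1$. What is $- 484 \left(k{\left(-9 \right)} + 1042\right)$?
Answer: $-503844$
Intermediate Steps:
$k{\left(f \right)} = -1$
$- 484 \left(k{\left(-9 \right)} + 1042\right) = - 484 \left(-1 + 1042\right) = \left(-484\right) 1041 = -503844$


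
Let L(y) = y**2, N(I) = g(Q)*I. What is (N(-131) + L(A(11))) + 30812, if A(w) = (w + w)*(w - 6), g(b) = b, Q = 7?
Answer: 41995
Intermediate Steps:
A(w) = 2*w*(-6 + w) (A(w) = (2*w)*(-6 + w) = 2*w*(-6 + w))
N(I) = 7*I
(N(-131) + L(A(11))) + 30812 = (7*(-131) + (2*11*(-6 + 11))**2) + 30812 = (-917 + (2*11*5)**2) + 30812 = (-917 + 110**2) + 30812 = (-917 + 12100) + 30812 = 11183 + 30812 = 41995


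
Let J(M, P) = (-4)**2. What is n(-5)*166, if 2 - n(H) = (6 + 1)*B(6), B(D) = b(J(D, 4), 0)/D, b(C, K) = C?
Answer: -8300/3 ≈ -2766.7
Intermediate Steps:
J(M, P) = 16
B(D) = 16/D
n(H) = -50/3 (n(H) = 2 - (6 + 1)*16/6 = 2 - 7*16*(1/6) = 2 - 7*8/3 = 2 - 1*56/3 = 2 - 56/3 = -50/3)
n(-5)*166 = -50/3*166 = -8300/3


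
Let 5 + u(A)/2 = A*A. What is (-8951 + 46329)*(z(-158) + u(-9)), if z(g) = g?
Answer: -224268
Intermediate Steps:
u(A) = -10 + 2*A**2 (u(A) = -10 + 2*(A*A) = -10 + 2*A**2)
(-8951 + 46329)*(z(-158) + u(-9)) = (-8951 + 46329)*(-158 + (-10 + 2*(-9)**2)) = 37378*(-158 + (-10 + 2*81)) = 37378*(-158 + (-10 + 162)) = 37378*(-158 + 152) = 37378*(-6) = -224268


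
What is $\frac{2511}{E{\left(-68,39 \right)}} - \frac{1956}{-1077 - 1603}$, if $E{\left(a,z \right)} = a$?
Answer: $- \frac{824559}{22780} \approx -36.197$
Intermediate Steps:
$\frac{2511}{E{\left(-68,39 \right)}} - \frac{1956}{-1077 - 1603} = \frac{2511}{-68} - \frac{1956}{-1077 - 1603} = 2511 \left(- \frac{1}{68}\right) - \frac{1956}{-2680} = - \frac{2511}{68} - - \frac{489}{670} = - \frac{2511}{68} + \frac{489}{670} = - \frac{824559}{22780}$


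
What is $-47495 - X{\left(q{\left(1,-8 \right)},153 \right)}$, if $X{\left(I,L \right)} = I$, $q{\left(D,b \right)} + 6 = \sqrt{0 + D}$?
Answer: $-47490$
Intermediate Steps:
$q{\left(D,b \right)} = -6 + \sqrt{D}$ ($q{\left(D,b \right)} = -6 + \sqrt{0 + D} = -6 + \sqrt{D}$)
$-47495 - X{\left(q{\left(1,-8 \right)},153 \right)} = -47495 - \left(-6 + \sqrt{1}\right) = -47495 - \left(-6 + 1\right) = -47495 - -5 = -47495 + 5 = -47490$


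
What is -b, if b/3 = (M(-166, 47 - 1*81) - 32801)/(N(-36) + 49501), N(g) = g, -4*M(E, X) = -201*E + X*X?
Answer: 248589/98930 ≈ 2.5128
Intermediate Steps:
M(E, X) = -X²/4 + 201*E/4 (M(E, X) = -(-201*E + X*X)/4 = -(-201*E + X²)/4 = -(X² - 201*E)/4 = -X²/4 + 201*E/4)
b = -248589/98930 (b = 3*(((-(47 - 1*81)²/4 + (201/4)*(-166)) - 32801)/(-36 + 49501)) = 3*(((-(47 - 81)²/4 - 16683/2) - 32801)/49465) = 3*(((-¼*(-34)² - 16683/2) - 32801)*(1/49465)) = 3*(((-¼*1156 - 16683/2) - 32801)*(1/49465)) = 3*(((-289 - 16683/2) - 32801)*(1/49465)) = 3*((-17261/2 - 32801)*(1/49465)) = 3*(-82863/2*1/49465) = 3*(-82863/98930) = -248589/98930 ≈ -2.5128)
-b = -1*(-248589/98930) = 248589/98930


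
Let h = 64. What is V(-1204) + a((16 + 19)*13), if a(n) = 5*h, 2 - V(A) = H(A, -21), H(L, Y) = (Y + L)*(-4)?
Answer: -4578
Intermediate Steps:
H(L, Y) = -4*L - 4*Y (H(L, Y) = (L + Y)*(-4) = -4*L - 4*Y)
V(A) = -82 + 4*A (V(A) = 2 - (-4*A - 4*(-21)) = 2 - (-4*A + 84) = 2 - (84 - 4*A) = 2 + (-84 + 4*A) = -82 + 4*A)
a(n) = 320 (a(n) = 5*64 = 320)
V(-1204) + a((16 + 19)*13) = (-82 + 4*(-1204)) + 320 = (-82 - 4816) + 320 = -4898 + 320 = -4578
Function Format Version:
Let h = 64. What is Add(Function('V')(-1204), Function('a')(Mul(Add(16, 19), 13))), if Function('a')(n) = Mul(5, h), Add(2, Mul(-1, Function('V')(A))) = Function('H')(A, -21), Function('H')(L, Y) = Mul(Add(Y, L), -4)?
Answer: -4578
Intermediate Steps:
Function('H')(L, Y) = Add(Mul(-4, L), Mul(-4, Y)) (Function('H')(L, Y) = Mul(Add(L, Y), -4) = Add(Mul(-4, L), Mul(-4, Y)))
Function('V')(A) = Add(-82, Mul(4, A)) (Function('V')(A) = Add(2, Mul(-1, Add(Mul(-4, A), Mul(-4, -21)))) = Add(2, Mul(-1, Add(Mul(-4, A), 84))) = Add(2, Mul(-1, Add(84, Mul(-4, A)))) = Add(2, Add(-84, Mul(4, A))) = Add(-82, Mul(4, A)))
Function('a')(n) = 320 (Function('a')(n) = Mul(5, 64) = 320)
Add(Function('V')(-1204), Function('a')(Mul(Add(16, 19), 13))) = Add(Add(-82, Mul(4, -1204)), 320) = Add(Add(-82, -4816), 320) = Add(-4898, 320) = -4578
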